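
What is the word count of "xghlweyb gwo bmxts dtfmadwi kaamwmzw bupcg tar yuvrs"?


Input string: 'xghlweyb gwo bmxts dtfmadwi kaamwmzw bupcg tar yuvrs'
Operation: split by spaces
Words found: 'xghlweyb', 'gwo', 'bmxts', 'dtfmadwi', 'kaamwmzw', 'bupcg', 'tar', 'yuvrs'
Word count: 8


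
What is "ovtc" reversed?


Input string: 'ovtc'
Operation: reverse character order
Original order: 'o' -> 'v' -> 't' -> 'c'
Reversed order: 'c' -> 't' -> 'v' -> 'o'
Result: ctvo


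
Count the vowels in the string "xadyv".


Input string: 'xadyv'
Operation: count vowels (a, e, i, o, u)
Scan: s[0]='x', s[1]='a' (vowel), s[2]='d', s[3]='y', s[4]='v'
Vowels found: 1
Result: 1


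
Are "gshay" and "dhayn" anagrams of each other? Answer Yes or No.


String 1: 'gshay' -> sorted: 'aghsy'
String 2: 'dhayn' -> sorted: 'adhny'
Compare sorted forms: 'aghsy' != 'adhny'
Anagram: No


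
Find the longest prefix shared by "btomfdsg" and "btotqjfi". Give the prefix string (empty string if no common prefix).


String 1: 'btomfdsg'
String 2: 'btotqjfi'
Compare position by position:
pos 0: 'b' vs 'b' match
pos 1: 't' vs 't' match
pos 2: 'o' vs 'o' match
pos 3: 'm' vs 't' differ -> stop
Longest common prefix: "bto" (length 3)


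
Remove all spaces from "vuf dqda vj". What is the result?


Input string: 'vuf dqda vj'
Operation: remove all spaces
Words: 'vuf', 'dqda', 'vj'
Join without spaces: vufdqdavj


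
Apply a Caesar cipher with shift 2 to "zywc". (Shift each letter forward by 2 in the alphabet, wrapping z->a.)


Input: 'zywc', shift = 2
Operation: for each letter, (position + 2) mod 26
Mapping: 'z'(25+2=27, 27 mod 26=1)->'b', 'y'(24+2=26, 26 mod 26=0)->'a', 'w'(22+2=24)->'y', 'c'(2+2=4)->'e'
Result: baye


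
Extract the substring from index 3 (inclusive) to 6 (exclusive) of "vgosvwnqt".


Input string: 'vgosvwnqt'
Operation: slice [3:6]
Extract characters: s[3]='s', s[4]='v', s[5]='w'
Result: svw


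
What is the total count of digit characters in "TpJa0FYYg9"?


Input string: 'TpJa0FYYg9'
Operation: count digit characters (0-9)
Scan: 'T', 'p', 'J', 'a', '0'(digit), 'F', 'Y', 'Y', 'g', '9'(digit)
Digits found: 2
Result: 2


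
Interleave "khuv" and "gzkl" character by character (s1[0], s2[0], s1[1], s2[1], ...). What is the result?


String 1: 'khuv'
String 2: 'gzkl'
Operation: alternate characters
Pairs: 'k'+'g', 'h'+'z', 'u'+'k', 'v'+'l'
Result: kghzukvl


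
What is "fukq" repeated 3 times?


Input string: 'fukq'
Operation: repeat 3 times
Concatenation: 'fukq' + 'fukq' + 'fukq'
Result: fukqfukqfukq


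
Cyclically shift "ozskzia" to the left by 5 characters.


Input: 'ozskzia', shift = 5
Operation: split at index 5 and swap parts
Front part s[0:5] = 'ozskz'
Back part s[5:] = 'ia'
Rotated = back + front = 'ia' + 'ozskz'
Result: iaozskz


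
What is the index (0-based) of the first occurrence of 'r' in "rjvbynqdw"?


Input string: 'rjvbynqdw'
Target: 'r'
Scanning left to right: s[0]='r'
First match at index: 0


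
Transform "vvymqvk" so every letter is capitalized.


Input string: 'vvymqvk'
Operation: convert each letter to uppercase
Mapping: 'v'->'V', 'v'->'V', 'y'->'Y', 'm'->'M', 'q'->'Q', 'v'->'V', 'k'->'K'
Result: VVYMQVK


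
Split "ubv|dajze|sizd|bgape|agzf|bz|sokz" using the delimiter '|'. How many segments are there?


Input string: 'ubv|dajze|sizd|bgape|agzf|bz|sokz'
Delimiter: '|'
Split result: 'ubv', 'dajze', 'sizd', 'bgape', 'agzf', 'bz', 'sokz'
Number of parts: 7


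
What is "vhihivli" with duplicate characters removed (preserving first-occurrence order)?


Input: 'vhihivli'
Operation: keep first occurrence of each character
Scan: s[0]='v' new -> keep; s[1]='h' new -> keep; s[2]='i' new -> keep; s[3]='h' seen -> skip; s[4]='i' seen -> skip; s[5]='v' seen -> skip; s[6]='l' new -> keep; s[7]='i' seen -> skip
Result: vhil


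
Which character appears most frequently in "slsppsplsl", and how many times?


Input: 'slsppsplsl'
Operation: tally each character
Counts: 'l':3, 'p':3, 's':4
Maximum: 's' appears 4 times


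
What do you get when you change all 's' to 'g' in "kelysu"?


Input string: 'kelysu'
Operation: replace 's' with 'g'
Positions of 's': 4
After replacement: kelygu


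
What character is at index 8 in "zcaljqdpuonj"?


Input string: 'zcaljqdpuonj'
Operation: get character at index 8
Index mapping: s[0]='z', s[1]='c', s[2]='a', s[3]='l', s[4]='j', s[5]='q', s[6]='d', s[7]='p', s[8]='u'
Result: 'u'


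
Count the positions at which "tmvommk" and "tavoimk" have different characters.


String 1: 'tmvommk'
String 2: 'tavoimk'
Compare each position: pos 0: 't'=='t', pos 1: 'm'!='a', pos 2: 'v'=='v', pos 3: 'o'=='o', pos 4: 'm'!='i', pos 5: 'm'=='m', pos 6: 'k'=='k'
Differing positions: 2
Hamming distance: 2


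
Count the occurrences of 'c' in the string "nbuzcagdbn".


Input string: 'nbuzcagdbn'
Target character: 'c'
Scan each position: s[4]='c'
Matches found at indices: 4
Total: 1


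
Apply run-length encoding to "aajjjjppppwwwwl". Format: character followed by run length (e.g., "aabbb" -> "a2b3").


Input: 'aajjjjppppwwwwl'
Operation: identify consecutive runs
Runs: 'aa' -> a2, 'jjjj' -> j4, 'pppp' -> p4, 'wwww' -> w4, 'l' -> l1
Encoded: a2j4p4w4l1


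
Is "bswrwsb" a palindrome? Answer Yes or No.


Input string: 'bswrwsb'
Reversed: 'bswrwsb'
Compare pairs: s[0]='b' vs s[6]='b' (match), s[1]='s' vs s[5]='s' (match), s[2]='w' vs s[4]='w' (match)
Palindrome: Yes


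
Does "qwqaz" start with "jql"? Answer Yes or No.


Input string: 'qwqaz'
Prefix to check: 'jql'
First 3 characters of input: 'qwq'
Match: False
Result: No


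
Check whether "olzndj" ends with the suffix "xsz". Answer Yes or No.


Input string: 'olzndj'
Suffix to check: 'xsz'
Last 3 characters of input: 'ndj'
Match: False
Result: No


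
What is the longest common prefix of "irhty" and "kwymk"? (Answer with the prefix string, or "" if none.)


String 1: 'irhty'
String 2: 'kwymk'
Compare position by position:
pos 0: 'i' vs 'k' differ -> stop
Longest common prefix: "" (length 0)


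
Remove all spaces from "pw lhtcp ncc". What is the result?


Input string: 'pw lhtcp ncc'
Operation: remove all spaces
Words: 'pw', 'lhtcp', 'ncc'
Join without spaces: pwlhtcpncc


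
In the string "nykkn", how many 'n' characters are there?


Input string: 'nykkn'
Target character: 'n'
Scan each position: s[0]='n', s[4]='n'
Matches found at indices: 0, 4
Total: 2


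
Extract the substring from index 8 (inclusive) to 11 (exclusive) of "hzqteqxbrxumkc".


Input string: 'hzqteqxbrxumkc'
Operation: slice [8:11]
Extract characters: s[8]='r', s[9]='x', s[10]='u'
Result: rxu


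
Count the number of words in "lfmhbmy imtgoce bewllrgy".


Input string: 'lfmhbmy imtgoce bewllrgy'
Operation: split by spaces
Words found: 'lfmhbmy', 'imtgoce', 'bewllrgy'
Word count: 3


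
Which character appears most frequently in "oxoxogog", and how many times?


Input: 'oxoxogog'
Operation: tally each character
Counts: 'g':2, 'o':4, 'x':2
Maximum: 'o' appears 4 times


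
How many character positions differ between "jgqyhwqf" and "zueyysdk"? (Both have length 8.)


String 1: 'jgqyhwqf'
String 2: 'zueyysdk'
Compare each position: pos 0: 'j'!='z', pos 1: 'g'!='u', pos 2: 'q'!='e', pos 3: 'y'=='y', pos 4: 'h'!='y', pos 5: 'w'!='s', pos 6: 'q'!='d', pos 7: 'f'!='k'
Differing positions: 7
Hamming distance: 7


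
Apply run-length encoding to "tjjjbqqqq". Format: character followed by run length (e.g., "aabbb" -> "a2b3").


Input: 'tjjjbqqqq'
Operation: identify consecutive runs
Runs: 't' -> t1, 'jjj' -> j3, 'b' -> b1, 'qqqq' -> q4
Encoded: t1j3b1q4


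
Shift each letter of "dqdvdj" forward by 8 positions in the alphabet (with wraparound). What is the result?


Input: 'dqdvdj', shift = 8
Operation: for each letter, (position + 8) mod 26
Mapping: 'd'(3+8=11)->'l', 'q'(16+8=24)->'y', 'd'(3+8=11)->'l', 'v'(21+8=29, 29 mod 26=3)->'d', 'd'(3+8=11)->'l', 'j'(9+8=17)->'r'
Result: lyldlr


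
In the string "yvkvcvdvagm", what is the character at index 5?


Input string: 'yvkvcvdvagm'
Operation: get character at index 5
Index mapping: s[0]='y', s[1]='v', s[2]='k', s[3]='v', s[4]='c', s[5]='v'
Result: 'v'


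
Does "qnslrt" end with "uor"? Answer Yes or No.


Input string: 'qnslrt'
Suffix to check: 'uor'
Last 3 characters of input: 'lrt'
Match: False
Result: No


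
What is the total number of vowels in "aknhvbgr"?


Input string: 'aknhvbgr'
Operation: count vowels (a, e, i, o, u)
Scan: s[0]='a' (vowel), s[1]='k', s[2]='n', s[3]='h', s[4]='v', s[5]='b', s[6]='g', s[7]='r'
Vowels found: 1
Result: 1


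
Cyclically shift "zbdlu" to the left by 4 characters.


Input: 'zbdlu', shift = 4
Operation: split at index 4 and swap parts
Front part s[0:4] = 'zbdl'
Back part s[4:] = 'u'
Rotated = back + front = 'u' + 'zbdl'
Result: uzbdl


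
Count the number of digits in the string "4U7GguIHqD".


Input string: '4U7GguIHqD'
Operation: count digit characters (0-9)
Scan: '4'(digit), 'U', '7'(digit), 'G', 'g', 'u', 'I', 'H', 'q', 'D'
Digits found: 2
Result: 2


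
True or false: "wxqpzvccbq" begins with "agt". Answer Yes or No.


Input string: 'wxqpzvccbq'
Prefix to check: 'agt'
First 3 characters of input: 'wxq'
Match: False
Result: No


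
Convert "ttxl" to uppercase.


Input string: 'ttxl'
Operation: convert each letter to uppercase
Mapping: 't'->'T', 't'->'T', 'x'->'X', 'l'->'L'
Result: TTXL


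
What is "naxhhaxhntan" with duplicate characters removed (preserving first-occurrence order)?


Input: 'naxhhaxhntan'
Operation: keep first occurrence of each character
Scan: s[0]='n' new -> keep; s[1]='a' new -> keep; s[2]='x' new -> keep; s[3]='h' new -> keep; s[4]='h' seen -> skip; s[5]='a' seen -> skip; s[6]='x' seen -> skip; s[7]='h' seen -> skip; s[8]='n' seen -> skip; s[9]='t' new -> keep; s[10]='a' seen -> skip; s[11]='n' seen -> skip
Result: naxht


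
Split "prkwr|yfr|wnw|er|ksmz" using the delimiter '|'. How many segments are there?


Input string: 'prkwr|yfr|wnw|er|ksmz'
Delimiter: '|'
Split result: 'prkwr', 'yfr', 'wnw', 'er', 'ksmz'
Number of parts: 5


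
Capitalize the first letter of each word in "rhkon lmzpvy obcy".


Input string: 'rhkon lmzpvy obcy'
Operation: capitalize first letter of each word
Word transformations: 'rhkon'->'Rhkon', 'lmzpvy'->'Lmzpvy', 'obcy'->'Obcy'
Result: Rhkon Lmzpvy Obcy


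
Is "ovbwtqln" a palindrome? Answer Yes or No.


Input string: 'ovbwtqln'
Reversed: 'nlqtwbvo'
Compare pairs: s[0]='o' vs s[7]='n' (mismatch), s[1]='v' vs s[6]='l' (mismatch), s[2]='b' vs s[5]='q' (mismatch), s[3]='w' vs s[4]='t' (mismatch)
Palindrome: No


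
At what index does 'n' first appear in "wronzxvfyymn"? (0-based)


Input string: 'wronzxvfyymn'
Target: 'n'
Scanning left to right: s[0]='w', s[1]='r', s[2]='o', s[3]='n'
First match at index: 3


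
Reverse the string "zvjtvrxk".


Input string: 'zvjtvrxk'
Operation: reverse character order
Original order: 'z' -> 'v' -> 'j' -> 't' -> 'v' -> 'r' -> 'x' -> 'k'
Reversed order: 'k' -> 'x' -> 'r' -> 'v' -> 't' -> 'j' -> 'v' -> 'z'
Result: kxrvtjvz


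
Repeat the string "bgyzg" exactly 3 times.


Input string: 'bgyzg'
Operation: repeat 3 times
Concatenation: 'bgyzg' + 'bgyzg' + 'bgyzg'
Result: bgyzgbgyzgbgyzg


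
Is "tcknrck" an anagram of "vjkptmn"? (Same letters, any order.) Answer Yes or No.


String 1: 'vjkptmn' -> sorted: 'jkmnptv'
String 2: 'tcknrck' -> sorted: 'cckknrt'
Compare sorted forms: 'jkmnptv' != 'cckknrt'
Anagram: No


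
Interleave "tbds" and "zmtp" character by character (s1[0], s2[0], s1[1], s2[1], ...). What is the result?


String 1: 'tbds'
String 2: 'zmtp'
Operation: alternate characters
Pairs: 't'+'z', 'b'+'m', 'd'+'t', 's'+'p'
Result: tzbmdtsp


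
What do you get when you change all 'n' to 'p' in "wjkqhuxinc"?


Input string: 'wjkqhuxinc'
Operation: replace 'n' with 'p'
Positions of 'n': 8
After replacement: wjkqhuxipc


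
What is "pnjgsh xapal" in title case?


Input string: 'pnjgsh xapal'
Operation: capitalize first letter of each word
Word transformations: 'pnjgsh'->'Pnjgsh', 'xapal'->'Xapal'
Result: Pnjgsh Xapal


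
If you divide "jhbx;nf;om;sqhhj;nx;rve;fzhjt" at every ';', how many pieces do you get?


Input string: 'jhbx;nf;om;sqhhj;nx;rve;fzhjt'
Delimiter: ';'
Split result: 'jhbx', 'nf', 'om', 'sqhhj', 'nx', 'rve', 'fzhjt'
Number of parts: 7


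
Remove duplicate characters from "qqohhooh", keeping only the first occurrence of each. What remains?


Input: 'qqohhooh'
Operation: keep first occurrence of each character
Scan: s[0]='q' new -> keep; s[1]='q' seen -> skip; s[2]='o' new -> keep; s[3]='h' new -> keep; s[4]='h' seen -> skip; s[5]='o' seen -> skip; s[6]='o' seen -> skip; s[7]='h' seen -> skip
Result: qoh


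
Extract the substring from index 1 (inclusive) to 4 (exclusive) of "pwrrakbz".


Input string: 'pwrrakbz'
Operation: slice [1:4]
Extract characters: s[1]='w', s[2]='r', s[3]='r'
Result: wrr


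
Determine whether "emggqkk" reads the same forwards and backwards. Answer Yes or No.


Input string: 'emggqkk'
Reversed: 'kkqggme'
Compare pairs: s[0]='e' vs s[6]='k' (mismatch), s[1]='m' vs s[5]='k' (mismatch), s[2]='g' vs s[4]='q' (mismatch)
Palindrome: No


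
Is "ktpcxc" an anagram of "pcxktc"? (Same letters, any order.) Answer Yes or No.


String 1: 'pcxktc' -> sorted: 'cckptx'
String 2: 'ktpcxc' -> sorted: 'cckptx'
Compare sorted forms: 'cckptx' == 'cckptx'
Anagram: Yes


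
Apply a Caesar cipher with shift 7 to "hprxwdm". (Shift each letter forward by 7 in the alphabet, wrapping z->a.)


Input: 'hprxwdm', shift = 7
Operation: for each letter, (position + 7) mod 26
Mapping: 'h'(7+7=14)->'o', 'p'(15+7=22)->'w', 'r'(17+7=24)->'y', 'x'(23+7=30, 30 mod 26=4)->'e', 'w'(22+7=29, 29 mod 26=3)->'d', 'd'(3+7=10)->'k', 'm'(12+7=19)->'t'
Result: owyedkt


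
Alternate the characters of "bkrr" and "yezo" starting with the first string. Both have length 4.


String 1: 'bkrr'
String 2: 'yezo'
Operation: alternate characters
Pairs: 'b'+'y', 'k'+'e', 'r'+'z', 'r'+'o'
Result: bykerzro


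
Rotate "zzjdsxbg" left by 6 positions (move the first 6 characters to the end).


Input: 'zzjdsxbg', shift = 6
Operation: split at index 6 and swap parts
Front part s[0:6] = 'zzjdsx'
Back part s[6:] = 'bg'
Rotated = back + front = 'bg' + 'zzjdsx'
Result: bgzzjdsx


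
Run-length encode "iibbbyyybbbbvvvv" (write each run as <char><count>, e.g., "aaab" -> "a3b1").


Input: 'iibbbyyybbbbvvvv'
Operation: identify consecutive runs
Runs: 'ii' -> i2, 'bbb' -> b3, 'yyy' -> y3, 'bbbb' -> b4, 'vvvv' -> v4
Encoded: i2b3y3b4v4


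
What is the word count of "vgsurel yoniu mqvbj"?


Input string: 'vgsurel yoniu mqvbj'
Operation: split by spaces
Words found: 'vgsurel', 'yoniu', 'mqvbj'
Word count: 3


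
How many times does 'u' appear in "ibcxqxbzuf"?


Input string: 'ibcxqxbzuf'
Target character: 'u'
Scan each position: s[8]='u'
Matches found at indices: 8
Total: 1


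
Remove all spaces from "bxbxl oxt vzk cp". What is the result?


Input string: 'bxbxl oxt vzk cp'
Operation: remove all spaces
Words: 'bxbxl', 'oxt', 'vzk', 'cp'
Join without spaces: bxbxloxtvzkcp


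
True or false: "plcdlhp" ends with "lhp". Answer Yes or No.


Input string: 'plcdlhp'
Suffix to check: 'lhp'
Last 3 characters of input: 'lhp'
Match: True
Result: Yes


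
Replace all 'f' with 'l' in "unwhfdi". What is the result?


Input string: 'unwhfdi'
Operation: replace 'f' with 'l'
Positions of 'f': 4
After replacement: unwhldi


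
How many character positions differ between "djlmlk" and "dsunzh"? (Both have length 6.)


String 1: 'djlmlk'
String 2: 'dsunzh'
Compare each position: pos 0: 'd'=='d', pos 1: 'j'!='s', pos 2: 'l'!='u', pos 3: 'm'!='n', pos 4: 'l'!='z', pos 5: 'k'!='h'
Differing positions: 5
Hamming distance: 5


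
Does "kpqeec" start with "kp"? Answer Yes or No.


Input string: 'kpqeec'
Prefix to check: 'kp'
First 2 characters of input: 'kp'
Match: True
Result: Yes


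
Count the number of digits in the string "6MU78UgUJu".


Input string: '6MU78UgUJu'
Operation: count digit characters (0-9)
Scan: '6'(digit), 'M', 'U', '7'(digit), '8'(digit), 'U', 'g', 'U', 'J', 'u'
Digits found: 3
Result: 3


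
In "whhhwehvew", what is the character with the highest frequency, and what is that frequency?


Input: 'whhhwehvew'
Operation: tally each character
Counts: 'e':2, 'h':4, 'v':1, 'w':3
Maximum: 'h' appears 4 times


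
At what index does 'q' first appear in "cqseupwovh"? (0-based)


Input string: 'cqseupwovh'
Target: 'q'
Scanning left to right: s[0]='c', s[1]='q'
First match at index: 1


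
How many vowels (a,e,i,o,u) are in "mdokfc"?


Input string: 'mdokfc'
Operation: count vowels (a, e, i, o, u)
Scan: s[0]='m', s[1]='d', s[2]='o' (vowel), s[3]='k', s[4]='f', s[5]='c'
Vowels found: 1
Result: 1


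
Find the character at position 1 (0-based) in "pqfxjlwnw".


Input string: 'pqfxjlwnw'
Operation: get character at index 1
Index mapping: s[0]='p', s[1]='q'
Result: 'q'


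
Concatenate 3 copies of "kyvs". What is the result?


Input string: 'kyvs'
Operation: repeat 3 times
Concatenation: 'kyvs' + 'kyvs' + 'kyvs'
Result: kyvskyvskyvs


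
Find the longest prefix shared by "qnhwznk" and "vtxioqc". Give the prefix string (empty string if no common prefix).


String 1: 'qnhwznk'
String 2: 'vtxioqc'
Compare position by position:
pos 0: 'q' vs 'v' differ -> stop
Longest common prefix: "" (length 0)


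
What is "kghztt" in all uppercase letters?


Input string: 'kghztt'
Operation: convert each letter to uppercase
Mapping: 'k'->'K', 'g'->'G', 'h'->'H', 'z'->'Z', 't'->'T', 't'->'T'
Result: KGHZTT


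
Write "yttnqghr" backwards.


Input string: 'yttnqghr'
Operation: reverse character order
Original order: 'y' -> 't' -> 't' -> 'n' -> 'q' -> 'g' -> 'h' -> 'r'
Reversed order: 'r' -> 'h' -> 'g' -> 'q' -> 'n' -> 't' -> 't' -> 'y'
Result: rhgqntty


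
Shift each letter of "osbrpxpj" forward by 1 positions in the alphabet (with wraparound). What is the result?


Input: 'osbrpxpj', shift = 1
Operation: for each letter, (position + 1) mod 26
Mapping: 'o'(14+1=15)->'p', 's'(18+1=19)->'t', 'b'(1+1=2)->'c', 'r'(17+1=18)->'s', 'p'(15+1=16)->'q', 'x'(23+1=24)->'y', 'p'(15+1=16)->'q', 'j'(9+1=10)->'k'
Result: ptcsqyqk


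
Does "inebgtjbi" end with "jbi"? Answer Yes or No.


Input string: 'inebgtjbi'
Suffix to check: 'jbi'
Last 3 characters of input: 'jbi'
Match: True
Result: Yes


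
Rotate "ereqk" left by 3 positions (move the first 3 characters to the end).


Input: 'ereqk', shift = 3
Operation: split at index 3 and swap parts
Front part s[0:3] = 'ere'
Back part s[3:] = 'qk'
Rotated = back + front = 'qk' + 'ere'
Result: qkere


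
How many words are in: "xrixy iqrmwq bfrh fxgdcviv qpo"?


Input string: 'xrixy iqrmwq bfrh fxgdcviv qpo'
Operation: split by spaces
Words found: 'xrixy', 'iqrmwq', 'bfrh', 'fxgdcviv', 'qpo'
Word count: 5


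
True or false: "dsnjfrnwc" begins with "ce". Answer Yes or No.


Input string: 'dsnjfrnwc'
Prefix to check: 'ce'
First 2 characters of input: 'ds'
Match: False
Result: No


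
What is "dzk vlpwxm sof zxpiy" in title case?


Input string: 'dzk vlpwxm sof zxpiy'
Operation: capitalize first letter of each word
Word transformations: 'dzk'->'Dzk', 'vlpwxm'->'Vlpwxm', 'sof'->'Sof', 'zxpiy'->'Zxpiy'
Result: Dzk Vlpwxm Sof Zxpiy


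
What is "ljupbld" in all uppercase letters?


Input string: 'ljupbld'
Operation: convert each letter to uppercase
Mapping: 'l'->'L', 'j'->'J', 'u'->'U', 'p'->'P', 'b'->'B', 'l'->'L', 'd'->'D'
Result: LJUPBLD


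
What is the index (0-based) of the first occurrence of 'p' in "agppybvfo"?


Input string: 'agppybvfo'
Target: 'p'
Scanning left to right: s[0]='a', s[1]='g', s[2]='p'
First match at index: 2


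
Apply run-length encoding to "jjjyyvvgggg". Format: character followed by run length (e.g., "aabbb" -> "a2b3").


Input: 'jjjyyvvgggg'
Operation: identify consecutive runs
Runs: 'jjj' -> j3, 'yy' -> y2, 'vv' -> v2, 'gggg' -> g4
Encoded: j3y2v2g4


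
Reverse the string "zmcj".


Input string: 'zmcj'
Operation: reverse character order
Original order: 'z' -> 'm' -> 'c' -> 'j'
Reversed order: 'j' -> 'c' -> 'm' -> 'z'
Result: jcmz


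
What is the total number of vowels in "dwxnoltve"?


Input string: 'dwxnoltve'
Operation: count vowels (a, e, i, o, u)
Scan: s[0]='d', s[1]='w', s[2]='x', s[3]='n', s[4]='o' (vowel), s[5]='l', s[6]='t', s[7]='v', s[8]='e' (vowel)
Vowels found: 2
Result: 2


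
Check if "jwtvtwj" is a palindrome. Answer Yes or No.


Input string: 'jwtvtwj'
Reversed: 'jwtvtwj'
Compare pairs: s[0]='j' vs s[6]='j' (match), s[1]='w' vs s[5]='w' (match), s[2]='t' vs s[4]='t' (match)
Palindrome: Yes


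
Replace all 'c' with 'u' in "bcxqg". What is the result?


Input string: 'bcxqg'
Operation: replace 'c' with 'u'
Positions of 'c': 1
After replacement: buxqg


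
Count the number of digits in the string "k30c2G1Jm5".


Input string: 'k30c2G1Jm5'
Operation: count digit characters (0-9)
Scan: 'k', '3'(digit), '0'(digit), 'c', '2'(digit), 'G', '1'(digit), 'J', 'm', '5'(digit)
Digits found: 5
Result: 5


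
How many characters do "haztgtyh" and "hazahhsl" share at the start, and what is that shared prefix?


String 1: 'haztgtyh'
String 2: 'hazahhsl'
Compare position by position:
pos 0: 'h' vs 'h' match
pos 1: 'a' vs 'a' match
pos 2: 'z' vs 'z' match
pos 3: 't' vs 'a' differ -> stop
Longest common prefix: "haz" (length 3)


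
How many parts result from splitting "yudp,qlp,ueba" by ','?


Input string: 'yudp,qlp,ueba'
Delimiter: ','
Split result: 'yudp', 'qlp', 'ueba'
Number of parts: 3


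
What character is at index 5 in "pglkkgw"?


Input string: 'pglkkgw'
Operation: get character at index 5
Index mapping: s[0]='p', s[1]='g', s[2]='l', s[3]='k', s[4]='k', s[5]='g'
Result: 'g'


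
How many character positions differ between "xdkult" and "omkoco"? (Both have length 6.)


String 1: 'xdkult'
String 2: 'omkoco'
Compare each position: pos 0: 'x'!='o', pos 1: 'd'!='m', pos 2: 'k'=='k', pos 3: 'u'!='o', pos 4: 'l'!='c', pos 5: 't'!='o'
Differing positions: 5
Hamming distance: 5


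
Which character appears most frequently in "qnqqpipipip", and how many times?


Input: 'qnqqpipipip'
Operation: tally each character
Counts: 'i':3, 'n':1, 'p':4, 'q':3
Maximum: 'p' appears 4 times


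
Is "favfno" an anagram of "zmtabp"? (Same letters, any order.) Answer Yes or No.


String 1: 'zmtabp' -> sorted: 'abmptz'
String 2: 'favfno' -> sorted: 'affnov'
Compare sorted forms: 'abmptz' != 'affnov'
Anagram: No


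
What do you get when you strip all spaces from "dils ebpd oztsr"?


Input string: 'dils ebpd oztsr'
Operation: remove all spaces
Words: 'dils', 'ebpd', 'oztsr'
Join without spaces: dilsebpdoztsr


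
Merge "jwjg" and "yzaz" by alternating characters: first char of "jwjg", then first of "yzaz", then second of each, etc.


String 1: 'jwjg'
String 2: 'yzaz'
Operation: alternate characters
Pairs: 'j'+'y', 'w'+'z', 'j'+'a', 'g'+'z'
Result: jywzjagz


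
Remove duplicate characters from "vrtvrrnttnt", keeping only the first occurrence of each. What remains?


Input: 'vrtvrrnttnt'
Operation: keep first occurrence of each character
Scan: s[0]='v' new -> keep; s[1]='r' new -> keep; s[2]='t' new -> keep; s[3]='v' seen -> skip; s[4]='r' seen -> skip; s[5]='r' seen -> skip; s[6]='n' new -> keep; s[7]='t' seen -> skip; s[8]='t' seen -> skip; s[9]='n' seen -> skip; s[10]='t' seen -> skip
Result: vrtn


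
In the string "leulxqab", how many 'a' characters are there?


Input string: 'leulxqab'
Target character: 'a'
Scan each position: s[6]='a'
Matches found at indices: 6
Total: 1


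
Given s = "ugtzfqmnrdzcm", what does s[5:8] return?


Input string: 'ugtzfqmnrdzcm'
Operation: slice [5:8]
Extract characters: s[5]='q', s[6]='m', s[7]='n'
Result: qmn


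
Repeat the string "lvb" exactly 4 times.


Input string: 'lvb'
Operation: repeat 4 times
Concatenation: 'lvb' + 'lvb' + 'lvb' + 'lvb'
Result: lvblvblvblvb


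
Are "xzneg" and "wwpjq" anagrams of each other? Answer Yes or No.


String 1: 'xzneg' -> sorted: 'egnxz'
String 2: 'wwpjq' -> sorted: 'jpqww'
Compare sorted forms: 'egnxz' != 'jpqww'
Anagram: No


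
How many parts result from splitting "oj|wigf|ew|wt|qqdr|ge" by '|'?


Input string: 'oj|wigf|ew|wt|qqdr|ge'
Delimiter: '|'
Split result: 'oj', 'wigf', 'ew', 'wt', 'qqdr', 'ge'
Number of parts: 6


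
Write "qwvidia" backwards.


Input string: 'qwvidia'
Operation: reverse character order
Original order: 'q' -> 'w' -> 'v' -> 'i' -> 'd' -> 'i' -> 'a'
Reversed order: 'a' -> 'i' -> 'd' -> 'i' -> 'v' -> 'w' -> 'q'
Result: aidivwq


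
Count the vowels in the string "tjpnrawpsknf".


Input string: 'tjpnrawpsknf'
Operation: count vowels (a, e, i, o, u)
Scan: s[0]='t', s[1]='j', s[2]='p', s[3]='n', s[4]='r', s[5]='a' (vowel), s[6]='w', s[7]='p', s[8]='s', s[9]='k', s[10]='n', s[11]='f'
Vowels found: 1
Result: 1


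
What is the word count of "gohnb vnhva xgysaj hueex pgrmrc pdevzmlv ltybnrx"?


Input string: 'gohnb vnhva xgysaj hueex pgrmrc pdevzmlv ltybnrx'
Operation: split by spaces
Words found: 'gohnb', 'vnhva', 'xgysaj', 'hueex', 'pgrmrc', 'pdevzmlv', 'ltybnrx'
Word count: 7


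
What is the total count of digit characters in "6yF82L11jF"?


Input string: '6yF82L11jF'
Operation: count digit characters (0-9)
Scan: '6'(digit), 'y', 'F', '8'(digit), '2'(digit), 'L', '1'(digit), '1'(digit), 'j', 'F'
Digits found: 5
Result: 5


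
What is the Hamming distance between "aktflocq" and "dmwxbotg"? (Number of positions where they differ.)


String 1: 'aktflocq'
String 2: 'dmwxbotg'
Compare each position: pos 0: 'a'!='d', pos 1: 'k'!='m', pos 2: 't'!='w', pos 3: 'f'!='x', pos 4: 'l'!='b', pos 5: 'o'=='o', pos 6: 'c'!='t', pos 7: 'q'!='g'
Differing positions: 7
Hamming distance: 7


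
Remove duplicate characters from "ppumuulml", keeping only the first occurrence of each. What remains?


Input: 'ppumuulml'
Operation: keep first occurrence of each character
Scan: s[0]='p' new -> keep; s[1]='p' seen -> skip; s[2]='u' new -> keep; s[3]='m' new -> keep; s[4]='u' seen -> skip; s[5]='u' seen -> skip; s[6]='l' new -> keep; s[7]='m' seen -> skip; s[8]='l' seen -> skip
Result: puml


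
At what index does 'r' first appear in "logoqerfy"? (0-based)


Input string: 'logoqerfy'
Target: 'r'
Scanning left to right: s[0]='l', s[1]='o', s[2]='g', s[3]='o', s[4]='q', s[5]='e', s[6]='r'
First match at index: 6


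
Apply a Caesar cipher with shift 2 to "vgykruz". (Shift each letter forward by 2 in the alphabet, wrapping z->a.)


Input: 'vgykruz', shift = 2
Operation: for each letter, (position + 2) mod 26
Mapping: 'v'(21+2=23)->'x', 'g'(6+2=8)->'i', 'y'(24+2=26, 26 mod 26=0)->'a', 'k'(10+2=12)->'m', 'r'(17+2=19)->'t', 'u'(20+2=22)->'w', 'z'(25+2=27, 27 mod 26=1)->'b'
Result: xiamtwb


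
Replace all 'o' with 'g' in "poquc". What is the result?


Input string: 'poquc'
Operation: replace 'o' with 'g'
Positions of 'o': 1
After replacement: pgquc


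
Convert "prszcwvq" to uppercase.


Input string: 'prszcwvq'
Operation: convert each letter to uppercase
Mapping: 'p'->'P', 'r'->'R', 's'->'S', 'z'->'Z', 'c'->'C', 'w'->'W', 'v'->'V', 'q'->'Q'
Result: PRSZCWVQ


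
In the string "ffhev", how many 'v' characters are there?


Input string: 'ffhev'
Target character: 'v'
Scan each position: s[4]='v'
Matches found at indices: 4
Total: 1


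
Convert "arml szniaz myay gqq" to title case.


Input string: 'arml szniaz myay gqq'
Operation: capitalize first letter of each word
Word transformations: 'arml'->'Arml', 'szniaz'->'Szniaz', 'myay'->'Myay', 'gqq'->'Gqq'
Result: Arml Szniaz Myay Gqq


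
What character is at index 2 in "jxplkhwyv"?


Input string: 'jxplkhwyv'
Operation: get character at index 2
Index mapping: s[0]='j', s[1]='x', s[2]='p'
Result: 'p'


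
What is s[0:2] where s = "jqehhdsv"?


Input string: 'jqehhdsv'
Operation: slice [0:2]
Extract characters: s[0]='j', s[1]='q'
Result: jq


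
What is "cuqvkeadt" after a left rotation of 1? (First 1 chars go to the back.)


Input: 'cuqvkeadt', shift = 1
Operation: split at index 1 and swap parts
Front part s[0:1] = 'c'
Back part s[1:] = 'uqvkeadt'
Rotated = back + front = 'uqvkeadt' + 'c'
Result: uqvkeadtc


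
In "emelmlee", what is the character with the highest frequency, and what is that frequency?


Input: 'emelmlee'
Operation: tally each character
Counts: 'e':4, 'l':2, 'm':2
Maximum: 'e' appears 4 times


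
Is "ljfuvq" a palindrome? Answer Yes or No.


Input string: 'ljfuvq'
Reversed: 'qvufjl'
Compare pairs: s[0]='l' vs s[5]='q' (mismatch), s[1]='j' vs s[4]='v' (mismatch), s[2]='f' vs s[3]='u' (mismatch)
Palindrome: No


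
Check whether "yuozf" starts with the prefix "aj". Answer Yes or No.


Input string: 'yuozf'
Prefix to check: 'aj'
First 2 characters of input: 'yu'
Match: False
Result: No


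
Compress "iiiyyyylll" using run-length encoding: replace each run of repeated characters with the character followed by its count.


Input: 'iiiyyyylll'
Operation: identify consecutive runs
Runs: 'iii' -> i3, 'yyyy' -> y4, 'lll' -> l3
Encoded: i3y4l3


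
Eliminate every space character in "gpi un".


Input string: 'gpi un'
Operation: remove all spaces
Words: 'gpi', 'un'
Join without spaces: gpiun


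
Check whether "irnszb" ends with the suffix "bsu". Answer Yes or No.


Input string: 'irnszb'
Suffix to check: 'bsu'
Last 3 characters of input: 'szb'
Match: False
Result: No


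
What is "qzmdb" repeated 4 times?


Input string: 'qzmdb'
Operation: repeat 4 times
Concatenation: 'qzmdb' + 'qzmdb' + 'qzmdb' + 'qzmdb'
Result: qzmdbqzmdbqzmdbqzmdb


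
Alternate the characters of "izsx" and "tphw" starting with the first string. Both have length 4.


String 1: 'izsx'
String 2: 'tphw'
Operation: alternate characters
Pairs: 'i'+'t', 'z'+'p', 's'+'h', 'x'+'w'
Result: itzpshxw


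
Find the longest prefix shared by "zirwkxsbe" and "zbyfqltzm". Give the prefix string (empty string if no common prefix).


String 1: 'zirwkxsbe'
String 2: 'zbyfqltzm'
Compare position by position:
pos 0: 'z' vs 'z' match
pos 1: 'i' vs 'b' differ -> stop
Longest common prefix: "z" (length 1)


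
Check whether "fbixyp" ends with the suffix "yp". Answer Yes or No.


Input string: 'fbixyp'
Suffix to check: 'yp'
Last 2 characters of input: 'yp'
Match: True
Result: Yes


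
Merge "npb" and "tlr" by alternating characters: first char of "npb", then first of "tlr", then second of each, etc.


String 1: 'npb'
String 2: 'tlr'
Operation: alternate characters
Pairs: 'n'+'t', 'p'+'l', 'b'+'r'
Result: ntplbr


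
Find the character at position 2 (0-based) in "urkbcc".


Input string: 'urkbcc'
Operation: get character at index 2
Index mapping: s[0]='u', s[1]='r', s[2]='k'
Result: 'k'


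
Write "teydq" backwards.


Input string: 'teydq'
Operation: reverse character order
Original order: 't' -> 'e' -> 'y' -> 'd' -> 'q'
Reversed order: 'q' -> 'd' -> 'y' -> 'e' -> 't'
Result: qdyet


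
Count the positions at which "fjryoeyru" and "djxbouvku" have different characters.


String 1: 'fjryoeyru'
String 2: 'djxbouvku'
Compare each position: pos 0: 'f'!='d', pos 1: 'j'=='j', pos 2: 'r'!='x', pos 3: 'y'!='b', pos 4: 'o'=='o', pos 5: 'e'!='u', pos 6: 'y'!='v', pos 7: 'r'!='k', pos 8: 'u'=='u'
Differing positions: 6
Hamming distance: 6


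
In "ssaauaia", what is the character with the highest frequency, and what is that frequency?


Input: 'ssaauaia'
Operation: tally each character
Counts: 'a':4, 'i':1, 's':2, 'u':1
Maximum: 'a' appears 4 times


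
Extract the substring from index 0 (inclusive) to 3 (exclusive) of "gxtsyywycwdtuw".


Input string: 'gxtsyywycwdtuw'
Operation: slice [0:3]
Extract characters: s[0]='g', s[1]='x', s[2]='t'
Result: gxt


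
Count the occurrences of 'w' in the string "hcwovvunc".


Input string: 'hcwovvunc'
Target character: 'w'
Scan each position: s[2]='w'
Matches found at indices: 2
Total: 1


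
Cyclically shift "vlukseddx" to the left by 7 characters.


Input: 'vlukseddx', shift = 7
Operation: split at index 7 and swap parts
Front part s[0:7] = 'vluksed'
Back part s[7:] = 'dx'
Rotated = back + front = 'dx' + 'vluksed'
Result: dxvluksed


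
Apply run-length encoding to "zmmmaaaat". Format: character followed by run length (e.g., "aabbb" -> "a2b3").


Input: 'zmmmaaaat'
Operation: identify consecutive runs
Runs: 'z' -> z1, 'mmm' -> m3, 'aaaa' -> a4, 't' -> t1
Encoded: z1m3a4t1


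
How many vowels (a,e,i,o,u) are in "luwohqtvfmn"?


Input string: 'luwohqtvfmn'
Operation: count vowels (a, e, i, o, u)
Scan: s[0]='l', s[1]='u' (vowel), s[2]='w', s[3]='o' (vowel), s[4]='h', s[5]='q', s[6]='t', s[7]='v', s[8]='f', s[9]='m', s[10]='n'
Vowels found: 2
Result: 2


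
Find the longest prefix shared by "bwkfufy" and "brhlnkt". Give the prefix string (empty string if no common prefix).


String 1: 'bwkfufy'
String 2: 'brhlnkt'
Compare position by position:
pos 0: 'b' vs 'b' match
pos 1: 'w' vs 'r' differ -> stop
Longest common prefix: "b" (length 1)


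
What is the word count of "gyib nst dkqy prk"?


Input string: 'gyib nst dkqy prk'
Operation: split by spaces
Words found: 'gyib', 'nst', 'dkqy', 'prk'
Word count: 4


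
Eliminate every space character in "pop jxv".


Input string: 'pop jxv'
Operation: remove all spaces
Words: 'pop', 'jxv'
Join without spaces: popjxv


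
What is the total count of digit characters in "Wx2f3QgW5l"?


Input string: 'Wx2f3QgW5l'
Operation: count digit characters (0-9)
Scan: 'W', 'x', '2'(digit), 'f', '3'(digit), 'Q', 'g', 'W', '5'(digit), 'l'
Digits found: 3
Result: 3


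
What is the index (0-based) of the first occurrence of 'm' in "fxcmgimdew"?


Input string: 'fxcmgimdew'
Target: 'm'
Scanning left to right: s[0]='f', s[1]='x', s[2]='c', s[3]='m'
First match at index: 3


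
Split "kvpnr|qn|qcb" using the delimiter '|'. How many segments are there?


Input string: 'kvpnr|qn|qcb'
Delimiter: '|'
Split result: 'kvpnr', 'qn', 'qcb'
Number of parts: 3


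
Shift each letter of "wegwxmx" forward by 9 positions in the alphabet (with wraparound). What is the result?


Input: 'wegwxmx', shift = 9
Operation: for each letter, (position + 9) mod 26
Mapping: 'w'(22+9=31, 31 mod 26=5)->'f', 'e'(4+9=13)->'n', 'g'(6+9=15)->'p', 'w'(22+9=31, 31 mod 26=5)->'f', 'x'(23+9=32, 32 mod 26=6)->'g', 'm'(12+9=21)->'v', 'x'(23+9=32, 32 mod 26=6)->'g'
Result: fnpfgvg


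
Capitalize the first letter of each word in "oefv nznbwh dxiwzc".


Input string: 'oefv nznbwh dxiwzc'
Operation: capitalize first letter of each word
Word transformations: 'oefv'->'Oefv', 'nznbwh'->'Nznbwh', 'dxiwzc'->'Dxiwzc'
Result: Oefv Nznbwh Dxiwzc


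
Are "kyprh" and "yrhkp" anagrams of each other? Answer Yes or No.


String 1: 'kyprh' -> sorted: 'hkpry'
String 2: 'yrhkp' -> sorted: 'hkpry'
Compare sorted forms: 'hkpry' == 'hkpry'
Anagram: Yes


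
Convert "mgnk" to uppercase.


Input string: 'mgnk'
Operation: convert each letter to uppercase
Mapping: 'm'->'M', 'g'->'G', 'n'->'N', 'k'->'K'
Result: MGNK


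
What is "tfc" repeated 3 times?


Input string: 'tfc'
Operation: repeat 3 times
Concatenation: 'tfc' + 'tfc' + 'tfc'
Result: tfctfctfc


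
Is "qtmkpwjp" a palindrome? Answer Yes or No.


Input string: 'qtmkpwjp'
Reversed: 'pjwpkmtq'
Compare pairs: s[0]='q' vs s[7]='p' (mismatch), s[1]='t' vs s[6]='j' (mismatch), s[2]='m' vs s[5]='w' (mismatch), s[3]='k' vs s[4]='p' (mismatch)
Palindrome: No


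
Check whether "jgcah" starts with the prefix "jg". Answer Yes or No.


Input string: 'jgcah'
Prefix to check: 'jg'
First 2 characters of input: 'jg'
Match: True
Result: Yes


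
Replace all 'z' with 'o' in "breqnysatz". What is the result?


Input string: 'breqnysatz'
Operation: replace 'z' with 'o'
Positions of 'z': 9
After replacement: breqnysato


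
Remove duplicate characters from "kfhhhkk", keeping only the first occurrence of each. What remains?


Input: 'kfhhhkk'
Operation: keep first occurrence of each character
Scan: s[0]='k' new -> keep; s[1]='f' new -> keep; s[2]='h' new -> keep; s[3]='h' seen -> skip; s[4]='h' seen -> skip; s[5]='k' seen -> skip; s[6]='k' seen -> skip
Result: kfh


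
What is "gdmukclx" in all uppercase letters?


Input string: 'gdmukclx'
Operation: convert each letter to uppercase
Mapping: 'g'->'G', 'd'->'D', 'm'->'M', 'u'->'U', 'k'->'K', 'c'->'C', 'l'->'L', 'x'->'X'
Result: GDMUKCLX


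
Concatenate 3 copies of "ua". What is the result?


Input string: 'ua'
Operation: repeat 3 times
Concatenation: 'ua' + 'ua' + 'ua'
Result: uauaua


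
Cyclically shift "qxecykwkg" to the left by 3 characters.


Input: 'qxecykwkg', shift = 3
Operation: split at index 3 and swap parts
Front part s[0:3] = 'qxe'
Back part s[3:] = 'cykwkg'
Rotated = back + front = 'cykwkg' + 'qxe'
Result: cykwkgqxe


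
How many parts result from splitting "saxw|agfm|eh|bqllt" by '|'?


Input string: 'saxw|agfm|eh|bqllt'
Delimiter: '|'
Split result: 'saxw', 'agfm', 'eh', 'bqllt'
Number of parts: 4


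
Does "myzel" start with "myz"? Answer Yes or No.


Input string: 'myzel'
Prefix to check: 'myz'
First 3 characters of input: 'myz'
Match: True
Result: Yes


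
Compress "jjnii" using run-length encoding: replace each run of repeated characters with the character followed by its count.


Input: 'jjnii'
Operation: identify consecutive runs
Runs: 'jj' -> j2, 'n' -> n1, 'ii' -> i2
Encoded: j2n1i2


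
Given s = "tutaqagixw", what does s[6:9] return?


Input string: 'tutaqagixw'
Operation: slice [6:9]
Extract characters: s[6]='g', s[7]='i', s[8]='x'
Result: gix


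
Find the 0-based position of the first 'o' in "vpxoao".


Input string: 'vpxoao'
Target: 'o'
Scanning left to right: s[0]='v', s[1]='p', s[2]='x', s[3]='o'
First match at index: 3


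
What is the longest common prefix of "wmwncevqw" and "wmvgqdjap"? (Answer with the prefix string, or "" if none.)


String 1: 'wmwncevqw'
String 2: 'wmvgqdjap'
Compare position by position:
pos 0: 'w' vs 'w' match
pos 1: 'm' vs 'm' match
pos 2: 'w' vs 'v' differ -> stop
Longest common prefix: "wm" (length 2)


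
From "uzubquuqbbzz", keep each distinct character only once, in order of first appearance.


Input: 'uzubquuqbbzz'
Operation: keep first occurrence of each character
Scan: s[0]='u' new -> keep; s[1]='z' new -> keep; s[2]='u' seen -> skip; s[3]='b' new -> keep; s[4]='q' new -> keep; s[5]='u' seen -> skip; s[6]='u' seen -> skip; s[7]='q' seen -> skip; s[8]='b' seen -> skip; s[9]='b' seen -> skip; s[10]='z' seen -> skip; s[11]='z' seen -> skip
Result: uzbq


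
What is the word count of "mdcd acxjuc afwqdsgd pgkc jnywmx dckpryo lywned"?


Input string: 'mdcd acxjuc afwqdsgd pgkc jnywmx dckpryo lywned'
Operation: split by spaces
Words found: 'mdcd', 'acxjuc', 'afwqdsgd', 'pgkc', 'jnywmx', 'dckpryo', 'lywned'
Word count: 7


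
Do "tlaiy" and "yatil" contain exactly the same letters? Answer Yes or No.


String 1: 'tlaiy' -> sorted: 'ailty'
String 2: 'yatil' -> sorted: 'ailty'
Compare sorted forms: 'ailty' == 'ailty'
Anagram: Yes


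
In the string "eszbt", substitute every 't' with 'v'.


Input string: 'eszbt'
Operation: replace 't' with 'v'
Positions of 't': 4
After replacement: eszbv


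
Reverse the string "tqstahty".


Input string: 'tqstahty'
Operation: reverse character order
Original order: 't' -> 'q' -> 's' -> 't' -> 'a' -> 'h' -> 't' -> 'y'
Reversed order: 'y' -> 't' -> 'h' -> 'a' -> 't' -> 's' -> 'q' -> 't'
Result: ythatsqt
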